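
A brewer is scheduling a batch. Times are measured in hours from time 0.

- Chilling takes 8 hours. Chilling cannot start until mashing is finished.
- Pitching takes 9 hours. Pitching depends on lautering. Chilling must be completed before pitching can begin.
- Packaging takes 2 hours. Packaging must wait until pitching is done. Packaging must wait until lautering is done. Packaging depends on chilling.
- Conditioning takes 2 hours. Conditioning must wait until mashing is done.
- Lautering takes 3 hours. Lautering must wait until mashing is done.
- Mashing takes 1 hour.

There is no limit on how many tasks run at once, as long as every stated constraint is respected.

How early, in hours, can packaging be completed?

Mashing can start immediately at hour 0; it finishes at hour 1.
Chilling waits on mashing (finishes hour 1), so it starts at hour 1 and finishes at 1 + 8 = hour 9.
Lautering cannot begin until mashing (finishes hour 1). It runs from hour 1 to 1 + 3 = hour 4.
Pitching cannot start until lautering (finishes hour 4); chilling (finishes hour 9). The controlling bound is hour 9, so pitching finishes at 9 + 9 = hour 18.
Packaging cannot start until pitching (finishes hour 18); lautering (finishes hour 4); chilling (finishes hour 9). The controlling bound is hour 18, so packaging finishes at 18 + 2 = hour 20.

20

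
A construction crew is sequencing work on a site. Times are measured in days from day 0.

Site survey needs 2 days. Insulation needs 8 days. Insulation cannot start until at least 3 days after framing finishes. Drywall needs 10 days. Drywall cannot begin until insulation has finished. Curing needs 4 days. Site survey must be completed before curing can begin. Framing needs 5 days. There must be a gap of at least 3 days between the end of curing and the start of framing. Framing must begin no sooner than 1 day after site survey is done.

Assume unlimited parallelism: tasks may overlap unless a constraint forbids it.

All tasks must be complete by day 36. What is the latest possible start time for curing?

To finish by day 36, drywall (duration 10) must start no later than day 26.
Since drywall (must start by day 26) depends on it, insulation must finish by day 26. Backing off its 8-day duration gives a latest start of day 18.
Framing has to be done before insulation (must start by day 18, minus 3-day gap → day 15). That means finishing by day 15, i.e. starting by 15 − 5 = day 10.
Curing must finish before framing (must start by day 10, minus 3-day gap → day 7). With a 4-day duration, curing must start by 7 − 4 = day 3.

3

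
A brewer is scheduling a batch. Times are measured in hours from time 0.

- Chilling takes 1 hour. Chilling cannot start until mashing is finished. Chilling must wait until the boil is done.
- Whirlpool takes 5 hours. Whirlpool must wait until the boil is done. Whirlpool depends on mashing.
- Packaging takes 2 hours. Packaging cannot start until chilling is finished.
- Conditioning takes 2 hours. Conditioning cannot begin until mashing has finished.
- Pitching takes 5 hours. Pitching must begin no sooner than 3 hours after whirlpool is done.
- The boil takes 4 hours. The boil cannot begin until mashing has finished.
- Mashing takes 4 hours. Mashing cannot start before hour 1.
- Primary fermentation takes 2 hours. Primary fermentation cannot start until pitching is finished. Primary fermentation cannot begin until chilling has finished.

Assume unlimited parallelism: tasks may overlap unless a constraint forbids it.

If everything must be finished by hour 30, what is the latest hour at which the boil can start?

To finish by hour 30, primary fermentation (duration 2) must start no later than hour 28.
Pitching has to be done before primary fermentation (must start by hour 28). That means finishing by hour 28, i.e. starting by 28 − 5 = hour 23.
Whirlpool has to be done before pitching (must start by hour 23, minus 3-hour gap → hour 20). That means finishing by hour 20, i.e. starting by 20 − 5 = hour 15.
Nothing follows packaging; the deadline of hour 30 is its only limit. It must start by 30 − 2 = hour 28.
Chilling feeds primary fermentation (must start by hour 28); packaging (must start by hour 28). Taking the minimum, chilling must finish by hour 28 and start by 28 − 1 = hour 27.
For the boil: whirlpool (must start by hour 15); chilling (must start by hour 27). The most restrictive is hour 15; with a 4-hour duration, the boil must start by hour 11.

11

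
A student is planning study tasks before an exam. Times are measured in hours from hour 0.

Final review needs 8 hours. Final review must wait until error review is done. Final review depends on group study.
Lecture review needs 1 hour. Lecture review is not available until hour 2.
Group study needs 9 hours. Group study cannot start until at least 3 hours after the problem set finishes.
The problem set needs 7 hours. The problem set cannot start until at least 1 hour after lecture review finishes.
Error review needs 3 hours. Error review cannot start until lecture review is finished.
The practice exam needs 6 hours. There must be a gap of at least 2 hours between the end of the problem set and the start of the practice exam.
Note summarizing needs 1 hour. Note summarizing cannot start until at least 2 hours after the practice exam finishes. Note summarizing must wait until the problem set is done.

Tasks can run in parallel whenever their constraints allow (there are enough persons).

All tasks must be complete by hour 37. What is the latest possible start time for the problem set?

Nothing follows note summarizing; the deadline of hour 37 is its only limit. It must start by 37 − 1 = hour 36.
The practice exam feeds into note summarizing (must start by hour 36, minus 2-hour gap → hour 34); so the practice exam must finish by hour 34 and therefore start by hour 28.
Final review must finish by hour 37; it takes 8 hours, so it must start by 37 − 8 = hour 29.
Group study feeds into final review (must start by hour 29); so group study must finish by hour 29 and therefore start by hour 20.
The problem set feeds the practice exam (must start by hour 28, minus 2-hour gap → hour 26); group study (must start by hour 20, minus 3-hour gap → hour 17); note summarizing (must start by hour 36). Taking the minimum, the problem set must finish by hour 17 and start by 17 − 7 = hour 10.

10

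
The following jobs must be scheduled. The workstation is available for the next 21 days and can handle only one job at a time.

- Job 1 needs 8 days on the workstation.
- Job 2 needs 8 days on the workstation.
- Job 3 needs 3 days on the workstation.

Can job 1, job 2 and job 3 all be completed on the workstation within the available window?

Running back to back, the jobs need 8 + 8 + 3 = 19 days on the workstation.
Since 19 ≤ 21, they fit within the window.

Yes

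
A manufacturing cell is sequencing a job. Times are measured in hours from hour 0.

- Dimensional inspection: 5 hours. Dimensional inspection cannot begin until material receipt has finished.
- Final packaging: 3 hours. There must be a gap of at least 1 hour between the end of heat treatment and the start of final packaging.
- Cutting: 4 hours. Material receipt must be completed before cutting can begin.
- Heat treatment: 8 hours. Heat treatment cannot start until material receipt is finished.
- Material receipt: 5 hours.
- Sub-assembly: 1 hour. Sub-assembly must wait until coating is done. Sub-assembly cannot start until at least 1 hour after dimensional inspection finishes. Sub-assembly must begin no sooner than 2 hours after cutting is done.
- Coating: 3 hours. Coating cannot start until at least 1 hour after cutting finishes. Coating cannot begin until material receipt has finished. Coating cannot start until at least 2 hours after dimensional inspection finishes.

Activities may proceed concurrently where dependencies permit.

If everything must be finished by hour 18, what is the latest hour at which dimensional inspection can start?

Nothing follows sub-assembly; the deadline of hour 18 is its only limit. It must start by 18 − 1 = hour 17.
Coating feeds into sub-assembly (must start by hour 17); so coating must finish by hour 17 and therefore start by hour 14.
Dimensional inspection must finish in time for coating (must start by hour 14, minus 2-hour gap → hour 12); sub-assembly (must start by hour 17, minus 1-hour gap → hour 16). The tightest is hour 12, so dimensional inspection must start by 12 − 5 = hour 7.

7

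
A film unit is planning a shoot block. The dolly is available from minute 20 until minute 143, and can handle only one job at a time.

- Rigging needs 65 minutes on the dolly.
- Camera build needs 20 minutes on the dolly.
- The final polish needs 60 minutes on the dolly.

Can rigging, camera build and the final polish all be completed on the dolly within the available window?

The dolly window is 143 − 20 = 123 minutes.
Running back to back, the jobs need 65 + 20 + 60 = 145 minutes on the dolly.
Since 145 > 123, they cannot all fit.

No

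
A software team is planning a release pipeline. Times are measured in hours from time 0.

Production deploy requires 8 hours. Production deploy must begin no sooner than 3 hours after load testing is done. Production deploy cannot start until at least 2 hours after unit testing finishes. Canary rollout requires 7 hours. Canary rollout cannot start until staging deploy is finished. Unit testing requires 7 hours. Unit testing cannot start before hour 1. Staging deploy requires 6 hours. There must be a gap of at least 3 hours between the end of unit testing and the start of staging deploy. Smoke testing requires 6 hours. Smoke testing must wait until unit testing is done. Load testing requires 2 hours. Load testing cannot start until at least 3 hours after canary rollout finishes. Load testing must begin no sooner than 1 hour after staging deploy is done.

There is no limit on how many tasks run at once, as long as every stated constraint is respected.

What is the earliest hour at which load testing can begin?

27

Unit testing cannot begin until its own release at hour 1. It runs from hour 1 to 1 + 7 = hour 8.
Staging deploy waits on unit testing (finishes hour 8, plus 3-hour gap → hour 11), so it starts at hour 11 and finishes at 11 + 6 = hour 17.
Canary rollout waits on staging deploy (finishes hour 17), so it starts at hour 17 and finishes at 17 + 7 = hour 24.
Load testing waits on canary rollout (finishes hour 24, plus 3-hour gap → hour 27); staging deploy (finishes hour 17, plus 1-hour gap → hour 18). The latest of these is hour 27, which is the earliest load testing can start.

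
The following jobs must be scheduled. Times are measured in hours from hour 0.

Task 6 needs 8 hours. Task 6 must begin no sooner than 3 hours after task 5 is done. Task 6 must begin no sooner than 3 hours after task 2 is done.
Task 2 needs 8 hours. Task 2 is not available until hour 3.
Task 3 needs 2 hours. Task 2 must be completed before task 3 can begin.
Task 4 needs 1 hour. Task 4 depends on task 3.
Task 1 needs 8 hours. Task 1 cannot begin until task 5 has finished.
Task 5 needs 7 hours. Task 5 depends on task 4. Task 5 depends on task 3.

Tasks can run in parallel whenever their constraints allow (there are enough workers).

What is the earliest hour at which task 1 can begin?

21

After its own release at hour 3, task 2 can start at hour 3 and finishes at hour 11.
After task 2 (finishes hour 11), task 3 can start at hour 11 and finishes at hour 13.
After task 3 (finishes hour 13), task 4 can start at hour 13 and finishes at hour 14.
Task 5 has to wait for task 4 (finishes hour 14); task 3 (finishes hour 13). The latest of these is hour 14, so task 5 runs hour 14 to 14 + 7 = hour 21.
Task 1 waits on task 5 (finishes hour 21), so the earliest it can start is hour 21.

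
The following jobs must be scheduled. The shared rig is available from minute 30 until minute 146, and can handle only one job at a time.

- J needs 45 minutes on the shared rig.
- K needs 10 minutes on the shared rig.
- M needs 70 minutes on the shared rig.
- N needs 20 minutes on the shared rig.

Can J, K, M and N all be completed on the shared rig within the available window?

No

The shared rig window is 146 − 30 = 116 minutes.
Running back to back, the jobs need 45 + 10 + 70 + 20 = 145 minutes on the shared rig.
Since 145 > 116, they cannot all fit.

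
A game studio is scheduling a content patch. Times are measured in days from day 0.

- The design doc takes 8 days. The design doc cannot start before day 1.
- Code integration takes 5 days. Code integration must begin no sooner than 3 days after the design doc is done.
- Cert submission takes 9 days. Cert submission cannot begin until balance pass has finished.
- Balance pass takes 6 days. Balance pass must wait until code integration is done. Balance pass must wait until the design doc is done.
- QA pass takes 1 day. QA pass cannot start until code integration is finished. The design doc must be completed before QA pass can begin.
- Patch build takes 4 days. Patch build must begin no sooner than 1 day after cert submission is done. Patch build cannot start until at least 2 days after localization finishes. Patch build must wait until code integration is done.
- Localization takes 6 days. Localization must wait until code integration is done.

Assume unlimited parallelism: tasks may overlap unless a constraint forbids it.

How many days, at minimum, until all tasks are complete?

The design doc cannot begin until its own release at day 1. It runs from day 1 to 1 + 8 = day 9.
Code integration waits on the design doc (finishes day 9, plus 3-day gap → day 12), so it starts at day 12 and finishes at 12 + 5 = day 17.
QA pass cannot start until code integration (finishes day 17); the design doc (finishes day 9). The controlling bound is day 17, so QA pass finishes at 17 + 1 = day 18.
After code integration (finishes day 17), localization can start at day 17 and finishes at day 23.
Balance pass needs all of code integration (finishes day 17); the design doc (finishes day 9). That puts its earliest start at day 17; it finishes at 17 + 6 = day 23.
Cert submission cannot begin until balance pass (finishes day 23). It runs from day 23 to 23 + 9 = day 32.
Patch build has to wait for cert submission (finishes day 32, plus 1-day gap → day 33); localization (finishes day 23, plus 2-day gap → day 25); code integration (finishes day 17). The latest of these is day 33, so patch build runs day 33 to 33 + 4 = day 37.
All tasks are finished once the last one completes. Finish times: The design doc at 9, Code integration at 17, Balance pass at 23, Localization at 23, QA pass at 18, Cert submission at 32, Patch build at 37. The latest is day 37.

37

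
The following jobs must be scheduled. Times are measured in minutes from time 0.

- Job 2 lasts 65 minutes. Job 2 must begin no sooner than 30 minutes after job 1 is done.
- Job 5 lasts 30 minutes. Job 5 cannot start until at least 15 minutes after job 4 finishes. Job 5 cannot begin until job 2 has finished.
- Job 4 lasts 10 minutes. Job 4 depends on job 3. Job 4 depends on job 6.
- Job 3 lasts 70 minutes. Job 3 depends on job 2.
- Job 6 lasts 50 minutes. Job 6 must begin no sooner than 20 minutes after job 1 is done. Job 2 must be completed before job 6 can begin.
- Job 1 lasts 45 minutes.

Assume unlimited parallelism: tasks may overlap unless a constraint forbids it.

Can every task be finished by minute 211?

No

Job 1 can start immediately at minute 0; it finishes at minute 45.
Job 2 cannot begin until job 1 (finishes minute 45, plus 30-minute gap → minute 75). It runs from minute 75 to 75 + 65 = minute 140.
For job 6: job 1 (finishes minute 45, plus 20-minute gap → minute 65); job 2 (finishes minute 140). Taking the maximum gives a start of minute 140, and it finishes at 140 + 50 = minute 190.
After job 2 (finishes minute 140), job 3 can start at minute 140 and finishes at minute 210.
Job 4 needs all of job 3 (finishes minute 210); job 6 (finishes minute 190). That puts its earliest start at minute 210; it finishes at 210 + 10 = minute 220.
Job 5 needs all of job 4 (finishes minute 220, plus 15-minute gap → minute 235); job 2 (finishes minute 140). That puts its earliest start at minute 235; it finishes at 235 + 30 = minute 265.
The earliest everything can be done is minute 265, which is after the deadline of 211, so it is not possible.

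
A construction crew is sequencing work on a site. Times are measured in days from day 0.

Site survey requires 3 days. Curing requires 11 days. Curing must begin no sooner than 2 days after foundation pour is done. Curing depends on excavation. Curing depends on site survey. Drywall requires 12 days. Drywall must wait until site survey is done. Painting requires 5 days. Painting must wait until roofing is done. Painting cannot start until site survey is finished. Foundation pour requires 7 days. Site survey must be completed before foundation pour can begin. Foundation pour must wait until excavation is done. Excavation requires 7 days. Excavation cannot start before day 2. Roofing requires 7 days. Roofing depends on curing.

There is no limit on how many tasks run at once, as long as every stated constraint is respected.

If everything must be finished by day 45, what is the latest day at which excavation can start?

6

Painting must finish by day 45; it takes 5 days, so it must start by 45 − 5 = day 40.
Since painting (must start by day 40) depends on it, roofing must finish by day 40. Backing off its 7-day duration gives a latest start of day 33.
Since roofing (must start by day 33) depends on it, curing must finish by day 33. Backing off its 11-day duration gives a latest start of day 22.
Since curing (must start by day 22, minus 2-day gap → day 20) depends on it, foundation pour must finish by day 20. Backing off its 7-day duration gives a latest start of day 13.
Excavation has several dependents: foundation pour (must start by day 13); curing (must start by day 22). The earliest of those limits is day 13, so excavation must start by 13 − 7 = day 6.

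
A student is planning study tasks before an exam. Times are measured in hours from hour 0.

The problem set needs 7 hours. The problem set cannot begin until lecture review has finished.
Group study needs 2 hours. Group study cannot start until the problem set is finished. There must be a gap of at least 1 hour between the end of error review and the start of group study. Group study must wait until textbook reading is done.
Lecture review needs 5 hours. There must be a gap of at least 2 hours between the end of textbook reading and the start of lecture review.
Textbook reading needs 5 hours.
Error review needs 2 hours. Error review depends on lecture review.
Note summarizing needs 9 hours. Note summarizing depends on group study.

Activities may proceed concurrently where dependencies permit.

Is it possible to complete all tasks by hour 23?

No

Textbook reading can start immediately at hour 0; it finishes at hour 5.
Lecture review waits on textbook reading (finishes hour 5, plus 2-hour gap → hour 7), so it starts at hour 7 and finishes at 7 + 5 = hour 12.
After lecture review (finishes hour 12), error review can start at hour 12 and finishes at hour 14.
The problem set cannot begin until lecture review (finishes hour 12). It runs from hour 12 to 12 + 7 = hour 19.
Group study needs all of the problem set (finishes hour 19); error review (finishes hour 14, plus 1-hour gap → hour 15); textbook reading (finishes hour 5). That puts its earliest start at hour 19; it finishes at 19 + 2 = hour 21.
Note summarizing cannot begin until group study (finishes hour 21). It runs from hour 21 to 21 + 9 = hour 30.
The earliest everything can be done is hour 30, which is after the deadline of 23, so it is not possible.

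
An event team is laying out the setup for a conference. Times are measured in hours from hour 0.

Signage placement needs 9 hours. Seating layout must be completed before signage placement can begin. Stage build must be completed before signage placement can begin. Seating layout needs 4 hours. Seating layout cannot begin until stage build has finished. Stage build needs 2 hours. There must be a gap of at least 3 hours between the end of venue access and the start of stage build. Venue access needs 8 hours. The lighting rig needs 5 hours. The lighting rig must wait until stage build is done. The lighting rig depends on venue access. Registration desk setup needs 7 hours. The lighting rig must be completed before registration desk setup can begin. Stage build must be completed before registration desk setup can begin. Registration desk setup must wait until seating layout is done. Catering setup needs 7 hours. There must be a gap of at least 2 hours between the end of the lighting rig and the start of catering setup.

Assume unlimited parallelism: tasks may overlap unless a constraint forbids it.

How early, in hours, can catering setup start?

Nothing blocks venue access, so it runs from hour 0 to hour 8.
Stage build cannot begin until venue access (finishes hour 8, plus 3-hour gap → hour 11). It runs from hour 11 to 11 + 2 = hour 13.
The lighting rig has to wait for stage build (finishes hour 13); venue access (finishes hour 8). The latest of these is hour 13, so the lighting rig runs hour 13 to 13 + 5 = hour 18.
Catering setup waits on the lighting rig (finishes hour 18, plus 2-hour gap → hour 20), so the earliest it can start is hour 20.

20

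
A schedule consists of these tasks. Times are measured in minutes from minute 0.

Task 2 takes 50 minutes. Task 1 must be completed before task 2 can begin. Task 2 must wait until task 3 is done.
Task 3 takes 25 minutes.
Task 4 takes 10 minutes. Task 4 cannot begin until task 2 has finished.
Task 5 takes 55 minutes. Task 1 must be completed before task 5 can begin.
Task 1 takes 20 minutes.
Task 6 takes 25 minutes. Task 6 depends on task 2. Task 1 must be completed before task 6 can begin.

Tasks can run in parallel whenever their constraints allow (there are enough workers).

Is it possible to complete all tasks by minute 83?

Nothing blocks task 3, so it runs from minute 0 to minute 25.
Task 1 can start immediately at minute 0; it finishes at minute 20.
Task 5 waits on task 1 (finishes minute 20), so it starts at minute 20 and finishes at 20 + 55 = minute 75.
Task 2 needs all of task 1 (finishes minute 20); task 3 (finishes minute 25). That puts its earliest start at minute 25; it finishes at 25 + 50 = minute 75.
Task 6 needs all of task 2 (finishes minute 75); task 1 (finishes minute 20). That puts its earliest start at minute 75; it finishes at 75 + 25 = minute 100.
Task 4 cannot begin until task 2 (finishes minute 75). It runs from minute 75 to 75 + 10 = minute 85.
The earliest everything can be done is minute 100, which is after the deadline of 83, so it is not possible.

No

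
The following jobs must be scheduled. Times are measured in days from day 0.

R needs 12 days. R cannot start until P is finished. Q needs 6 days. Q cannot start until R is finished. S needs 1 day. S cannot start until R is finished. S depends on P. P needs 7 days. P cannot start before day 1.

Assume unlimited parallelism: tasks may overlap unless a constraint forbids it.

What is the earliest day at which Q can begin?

20

P waits on its own release at day 1, so it starts at day 1 and finishes at 1 + 7 = day 8.
R cannot begin until P (finishes day 8). It runs from day 8 to 8 + 12 = day 20.
Q waits on R (finishes day 20), so the earliest it can start is day 20.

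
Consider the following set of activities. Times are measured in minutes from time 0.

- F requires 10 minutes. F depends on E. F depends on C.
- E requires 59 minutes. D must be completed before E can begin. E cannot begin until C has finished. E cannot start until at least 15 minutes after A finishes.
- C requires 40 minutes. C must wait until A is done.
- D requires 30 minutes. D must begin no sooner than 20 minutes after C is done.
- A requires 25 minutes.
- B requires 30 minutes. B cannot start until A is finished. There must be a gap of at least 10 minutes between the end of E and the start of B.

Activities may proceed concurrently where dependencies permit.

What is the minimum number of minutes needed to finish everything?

214

Nothing blocks A, so it runs from minute 0 to minute 25.
C cannot begin until A (finishes minute 25). It runs from minute 25 to 25 + 40 = minute 65.
D waits on C (finishes minute 65, plus 20-minute gap → minute 85), so it starts at minute 85 and finishes at 85 + 30 = minute 115.
For E: D (finishes minute 115); C (finishes minute 65); A (finishes minute 25, plus 15-minute gap → minute 40). Taking the maximum gives a start of minute 115, and it finishes at 115 + 59 = minute 174.
F has to wait for E (finishes minute 174); C (finishes minute 65). The latest of these is minute 174, so F runs minute 174 to 174 + 10 = minute 184.
B needs all of A (finishes minute 25); E (finishes minute 174, plus 10-minute gap → minute 184). That puts its earliest start at minute 184; it finishes at 184 + 30 = minute 214.
All tasks are finished once the last one completes. Finish times: A at 25, B at 214, C at 65, D at 115, E at 174, F at 184. The latest is minute 214.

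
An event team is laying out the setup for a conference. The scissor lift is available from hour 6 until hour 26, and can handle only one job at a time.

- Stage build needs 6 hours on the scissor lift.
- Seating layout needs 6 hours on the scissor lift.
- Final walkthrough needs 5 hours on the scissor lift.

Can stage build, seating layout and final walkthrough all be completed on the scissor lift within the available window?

Yes

The scissor lift window is 26 − 6 = 20 hours.
Running back to back, the jobs need 6 + 6 + 5 = 17 hours on the scissor lift.
Since 17 ≤ 20, they fit within the window.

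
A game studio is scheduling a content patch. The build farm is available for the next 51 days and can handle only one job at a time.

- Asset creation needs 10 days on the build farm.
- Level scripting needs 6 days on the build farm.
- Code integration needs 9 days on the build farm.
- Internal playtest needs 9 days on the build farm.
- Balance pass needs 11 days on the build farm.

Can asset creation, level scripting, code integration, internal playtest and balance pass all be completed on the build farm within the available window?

Running back to back, the jobs need 10 + 6 + 9 + 9 + 11 = 45 days on the build farm.
Since 45 ≤ 51, they fit within the window.

Yes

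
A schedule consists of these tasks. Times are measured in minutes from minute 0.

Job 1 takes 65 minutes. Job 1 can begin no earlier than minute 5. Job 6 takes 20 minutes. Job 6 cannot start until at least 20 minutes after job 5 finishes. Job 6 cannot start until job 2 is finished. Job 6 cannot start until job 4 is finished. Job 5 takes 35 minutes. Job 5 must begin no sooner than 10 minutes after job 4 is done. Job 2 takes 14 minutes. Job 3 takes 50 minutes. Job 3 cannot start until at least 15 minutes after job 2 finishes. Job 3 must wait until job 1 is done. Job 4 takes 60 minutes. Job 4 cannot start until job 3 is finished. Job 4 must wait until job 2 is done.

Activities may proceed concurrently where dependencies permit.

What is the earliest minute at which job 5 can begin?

190

Job 2 has no prerequisites, so it starts at minute 0 and finishes at minute 14.
Job 1 waits on its own release at minute 5, so it starts at minute 5 and finishes at 5 + 65 = minute 70.
Job 3 cannot start until job 2 (finishes minute 14, plus 15-minute gap → minute 29); job 1 (finishes minute 70). The controlling bound is minute 70, so job 3 finishes at 70 + 50 = minute 120.
For job 4: job 3 (finishes minute 120); job 2 (finishes minute 14). Taking the maximum gives a start of minute 120, and it finishes at 120 + 60 = minute 180.
Job 5 waits on job 4 (finishes minute 180, plus 10-minute gap → minute 190), so the earliest it can start is minute 190.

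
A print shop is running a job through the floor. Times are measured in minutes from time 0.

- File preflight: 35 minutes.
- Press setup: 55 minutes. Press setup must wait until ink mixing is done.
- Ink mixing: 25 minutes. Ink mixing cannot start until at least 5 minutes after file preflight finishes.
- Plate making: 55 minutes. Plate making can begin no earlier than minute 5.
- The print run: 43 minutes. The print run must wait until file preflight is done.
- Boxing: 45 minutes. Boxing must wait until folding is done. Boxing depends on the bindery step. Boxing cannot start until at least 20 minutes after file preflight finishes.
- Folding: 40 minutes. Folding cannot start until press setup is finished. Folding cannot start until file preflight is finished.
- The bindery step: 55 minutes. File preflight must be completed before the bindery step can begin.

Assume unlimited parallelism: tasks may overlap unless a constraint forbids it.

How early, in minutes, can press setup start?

65

File preflight can start immediately at minute 0; it finishes at minute 35.
Ink mixing cannot begin until file preflight (finishes minute 35, plus 5-minute gap → minute 40). It runs from minute 40 to 40 + 25 = minute 65.
Press setup waits on ink mixing (finishes minute 65), so the earliest it can start is minute 65.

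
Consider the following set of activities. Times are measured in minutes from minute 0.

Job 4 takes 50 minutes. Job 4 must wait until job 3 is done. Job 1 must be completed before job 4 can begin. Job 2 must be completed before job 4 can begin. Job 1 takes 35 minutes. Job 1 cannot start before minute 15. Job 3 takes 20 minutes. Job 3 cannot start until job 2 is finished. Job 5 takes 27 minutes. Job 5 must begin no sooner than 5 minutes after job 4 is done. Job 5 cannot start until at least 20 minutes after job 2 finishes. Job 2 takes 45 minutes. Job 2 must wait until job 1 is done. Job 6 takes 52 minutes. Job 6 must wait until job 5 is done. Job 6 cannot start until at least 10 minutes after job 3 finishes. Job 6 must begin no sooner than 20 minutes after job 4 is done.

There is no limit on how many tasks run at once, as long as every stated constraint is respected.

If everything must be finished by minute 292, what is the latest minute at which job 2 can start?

Nothing follows job 6; the deadline of minute 292 is its only limit. It must start by 292 − 52 = minute 240.
Job 5 has to be done before job 6 (must start by minute 240). That means finishing by minute 240, i.e. starting by 240 − 27 = minute 213.
Job 4 has several dependents: job 5 (must start by minute 213, minus 5-minute gap → minute 208); job 6 (must start by minute 240, minus 20-minute gap → minute 220). The earliest of those limits is minute 208, so job 4 must start by 208 − 50 = minute 158.
For job 3: job 4 (must start by minute 158); job 6 (must start by minute 240, minus 10-minute gap → minute 230). The most restrictive is minute 158; with a 20-minute duration, job 3 must start by minute 138.
For job 2: job 3 (must start by minute 138); job 4 (must start by minute 158); job 5 (must start by minute 213, minus 20-minute gap → minute 193). The most restrictive is minute 138; with a 45-minute duration, job 2 must start by minute 93.

93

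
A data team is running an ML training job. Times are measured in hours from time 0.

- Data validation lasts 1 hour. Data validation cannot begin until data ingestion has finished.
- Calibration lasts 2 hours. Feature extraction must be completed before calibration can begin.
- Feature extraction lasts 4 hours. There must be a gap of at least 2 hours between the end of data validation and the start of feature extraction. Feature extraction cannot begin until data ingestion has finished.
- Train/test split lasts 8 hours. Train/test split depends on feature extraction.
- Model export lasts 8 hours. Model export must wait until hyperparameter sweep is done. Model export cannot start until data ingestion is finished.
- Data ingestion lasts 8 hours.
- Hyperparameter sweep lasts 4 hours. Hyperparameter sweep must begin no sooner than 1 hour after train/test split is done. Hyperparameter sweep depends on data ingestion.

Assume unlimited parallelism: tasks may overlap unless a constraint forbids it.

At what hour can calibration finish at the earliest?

Data ingestion has no prerequisites, so it starts at hour 0 and finishes at hour 8.
Data validation waits on data ingestion (finishes hour 8), so it starts at hour 8 and finishes at 8 + 1 = hour 9.
Feature extraction has to wait for data validation (finishes hour 9, plus 2-hour gap → hour 11); data ingestion (finishes hour 8). The latest of these is hour 11, so feature extraction runs hour 11 to 11 + 4 = hour 15.
After feature extraction (finishes hour 15), calibration can start at hour 15 and finishes at hour 17.

17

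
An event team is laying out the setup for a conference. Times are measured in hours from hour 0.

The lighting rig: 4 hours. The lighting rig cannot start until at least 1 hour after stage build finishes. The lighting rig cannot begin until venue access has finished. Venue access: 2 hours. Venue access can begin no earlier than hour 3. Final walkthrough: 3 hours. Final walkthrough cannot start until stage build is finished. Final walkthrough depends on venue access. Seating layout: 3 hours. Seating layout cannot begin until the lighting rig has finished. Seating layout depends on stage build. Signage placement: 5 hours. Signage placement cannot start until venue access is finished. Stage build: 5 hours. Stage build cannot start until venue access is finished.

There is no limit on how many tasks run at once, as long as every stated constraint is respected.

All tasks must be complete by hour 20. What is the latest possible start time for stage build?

7

To finish by hour 20, seating layout (duration 3) must start no later than hour 17.
Since seating layout (must start by hour 17) depends on it, the lighting rig must finish by hour 17. Backing off its 4-hour duration gives a latest start of hour 13.
Final walkthrough has no dependents, so it just needs to finish by hour 20. Starting by 20 − 3 = hour 17 achieves that.
Stage build feeds the lighting rig (must start by hour 13, minus 1-hour gap → hour 12); seating layout (must start by hour 17); final walkthrough (must start by hour 17). Taking the minimum, stage build must finish by hour 12 and start by 12 − 5 = hour 7.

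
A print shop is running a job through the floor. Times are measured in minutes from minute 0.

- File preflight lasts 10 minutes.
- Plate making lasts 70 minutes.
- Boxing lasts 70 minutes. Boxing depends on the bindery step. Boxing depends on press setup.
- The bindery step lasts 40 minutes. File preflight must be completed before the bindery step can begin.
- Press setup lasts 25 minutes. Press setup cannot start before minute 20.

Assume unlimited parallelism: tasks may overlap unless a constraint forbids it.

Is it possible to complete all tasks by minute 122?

Yes

After its own release at minute 20, press setup can start at minute 20 and finishes at minute 45.
Plate making can start immediately at minute 0; it finishes at minute 70.
File preflight can start immediately at minute 0; it finishes at minute 10.
The bindery step cannot begin until file preflight (finishes minute 10). It runs from minute 10 to 10 + 40 = minute 50.
For boxing: the bindery step (finishes minute 50); press setup (finishes minute 45). Taking the maximum gives a start of minute 50, and it finishes at 50 + 70 = minute 120.
Every task is finished by minute 120, which is no later than the deadline of 122, so the schedule is feasible.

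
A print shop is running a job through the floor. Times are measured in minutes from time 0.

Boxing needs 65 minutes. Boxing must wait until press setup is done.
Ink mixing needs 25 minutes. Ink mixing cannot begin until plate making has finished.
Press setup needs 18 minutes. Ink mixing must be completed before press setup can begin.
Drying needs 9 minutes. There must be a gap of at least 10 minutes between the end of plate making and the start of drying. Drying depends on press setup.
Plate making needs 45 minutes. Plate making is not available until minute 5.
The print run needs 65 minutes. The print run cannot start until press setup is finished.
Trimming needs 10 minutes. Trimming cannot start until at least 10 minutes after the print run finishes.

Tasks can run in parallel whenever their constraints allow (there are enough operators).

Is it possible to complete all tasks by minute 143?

No

After its own release at minute 5, plate making can start at minute 5 and finishes at minute 50.
After plate making (finishes minute 50), ink mixing can start at minute 50 and finishes at minute 75.
Press setup cannot begin until ink mixing (finishes minute 75). It runs from minute 75 to 75 + 18 = minute 93.
Boxing waits on press setup (finishes minute 93), so it starts at minute 93 and finishes at 93 + 65 = minute 158.
Drying needs all of plate making (finishes minute 50, plus 10-minute gap → minute 60); press setup (finishes minute 93). That puts its earliest start at minute 93; it finishes at 93 + 9 = minute 102.
The print run cannot begin until press setup (finishes minute 93). It runs from minute 93 to 93 + 65 = minute 158.
After the print run (finishes minute 158, plus 10-minute gap → minute 168), trimming can start at minute 168 and finishes at minute 178.
The earliest everything can be done is minute 178, which is after the deadline of 143, so it is not possible.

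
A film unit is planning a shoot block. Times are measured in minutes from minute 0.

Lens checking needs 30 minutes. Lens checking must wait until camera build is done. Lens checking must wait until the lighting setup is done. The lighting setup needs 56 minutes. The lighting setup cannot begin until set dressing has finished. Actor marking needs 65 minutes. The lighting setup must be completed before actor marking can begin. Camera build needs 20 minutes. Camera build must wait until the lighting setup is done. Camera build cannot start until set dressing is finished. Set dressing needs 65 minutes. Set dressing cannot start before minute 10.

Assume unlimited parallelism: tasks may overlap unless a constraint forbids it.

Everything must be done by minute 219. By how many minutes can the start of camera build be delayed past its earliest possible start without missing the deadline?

38

After its own release at minute 10, set dressing can start at minute 10 and finishes at minute 75.
The lighting setup waits on set dressing (finishes minute 75), so it starts at minute 75 and finishes at 75 + 56 = minute 131.
For camera build: the lighting setup (finishes minute 131); set dressing (finishes minute 75). Taking the maximum gives a start of minute 131, and it finishes at 131 + 20 = minute 151.

Working backward from the deadline:
To finish by minute 219, lens checking (duration 30) must start no later than minute 189.
Camera build must finish before lens checking (must start by minute 189). With a 20-minute duration, camera build must start by 189 − 20 = minute 169.
So camera build can start as early as minute 131 and as late as minute 169, giving 169 − 131 = 38 minutes of slack.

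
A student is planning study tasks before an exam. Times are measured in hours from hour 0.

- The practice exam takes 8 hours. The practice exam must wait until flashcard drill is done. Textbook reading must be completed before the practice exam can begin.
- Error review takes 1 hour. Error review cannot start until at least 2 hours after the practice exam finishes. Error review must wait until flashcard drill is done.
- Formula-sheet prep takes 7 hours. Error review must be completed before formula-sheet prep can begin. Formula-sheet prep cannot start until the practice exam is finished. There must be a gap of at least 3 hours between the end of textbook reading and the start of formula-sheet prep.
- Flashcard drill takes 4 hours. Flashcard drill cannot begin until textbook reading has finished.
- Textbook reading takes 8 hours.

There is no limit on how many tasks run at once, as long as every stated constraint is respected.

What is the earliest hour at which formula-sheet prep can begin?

23

Nothing blocks textbook reading, so it runs from hour 0 to hour 8.
Flashcard drill cannot begin until textbook reading (finishes hour 8). It runs from hour 8 to 8 + 4 = hour 12.
The practice exam needs all of flashcard drill (finishes hour 12); textbook reading (finishes hour 8). That puts its earliest start at hour 12; it finishes at 12 + 8 = hour 20.
Error review cannot start until the practice exam (finishes hour 20, plus 2-hour gap → hour 22); flashcard drill (finishes hour 12). The controlling bound is hour 22, so error review finishes at 22 + 1 = hour 23.
Formula-sheet prep waits on error review (finishes hour 23); the practice exam (finishes hour 20); textbook reading (finishes hour 8, plus 3-hour gap → hour 11). The latest of these is hour 23, which is the earliest formula-sheet prep can start.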